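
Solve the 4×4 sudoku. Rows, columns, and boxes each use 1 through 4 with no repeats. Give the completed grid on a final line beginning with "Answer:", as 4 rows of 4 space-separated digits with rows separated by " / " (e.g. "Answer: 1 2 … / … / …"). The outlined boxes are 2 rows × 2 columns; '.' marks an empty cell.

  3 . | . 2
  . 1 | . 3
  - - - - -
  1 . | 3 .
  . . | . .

Step 1. [r4c3∈{1,2,4}] r4c3 is the only open cell in col 3 admitting 2. So r4c3=2.
Step 2. [r1c2∈{4}] r1c2 is down to just 4, so r1c2=4.
Step 3. [r3c4∈{4}] only 4 remains possible at r3c4, so r3c4=4.
Step 4. [r2c1∈{2}] r2c1 has the single candidate 2 ⇒ r2c1=2.
Step 5. [r2c3∈{4}] only 4 remains possible at r2c3 ⇒ r2c3=4.
Step 6. [r4c1∈{4}] r4c1 has the single candidate 4, so r4c1=4.
Step 7. [r4c4∈{1}] r4c4's peers cover all but 1, so r4c4=1.
Step 8. [r3c2∈{2}] r3c2 is down to just 2. So r3c2=2.
Step 9. [r4c2∈{3}] only 3 remains possible at r4c2, so r4c2=3.
Step 10. [r1c3∈{1}] r1c3's peers cover all but 1 ⇒ r1c3=1.

Answer: 3 4 1 2 / 2 1 4 3 / 1 2 3 4 / 4 3 2 1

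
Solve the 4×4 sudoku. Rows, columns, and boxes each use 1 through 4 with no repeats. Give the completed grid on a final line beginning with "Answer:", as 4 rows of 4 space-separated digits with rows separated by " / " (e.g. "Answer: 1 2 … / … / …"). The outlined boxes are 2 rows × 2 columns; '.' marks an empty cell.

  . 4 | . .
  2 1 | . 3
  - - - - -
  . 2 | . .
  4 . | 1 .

Step 1. [r3c3∈{3,4}] 3 has one home in col 3: r3c3 ⇒ r3c3=3.
Step 2. [r1c4∈{1,2}] r1c4 is the only open cell in row 1 admitting 1 ⇒ r1c4=1.
Step 3. [r4c4∈{2}] nothing but 2 survives at r4c4. So r4c4=2.
Step 4. [r1c3∈{2}] r1c3's peers cover all but 2 ⇒ r1c3=2.
Step 5. [r1c1∈{3}] r1c1 is down to just 3. So r1c1=3.
Step 6. [r3c4∈{4}] r3c4 is down to just 4. So r3c4=4.
Step 7. [r4c2∈{3}] nothing but 3 survives at r4c2 ⇒ r4c2=3.
Step 8. [r2c3∈{4}] only 4 remains possible at r2c3 ⇒ r2c3=4.
Step 9. [r3c1∈{1}] r3c1 has the single candidate 1, so r3c1=1.

Answer: 3 4 2 1 / 2 1 4 3 / 1 2 3 4 / 4 3 1 2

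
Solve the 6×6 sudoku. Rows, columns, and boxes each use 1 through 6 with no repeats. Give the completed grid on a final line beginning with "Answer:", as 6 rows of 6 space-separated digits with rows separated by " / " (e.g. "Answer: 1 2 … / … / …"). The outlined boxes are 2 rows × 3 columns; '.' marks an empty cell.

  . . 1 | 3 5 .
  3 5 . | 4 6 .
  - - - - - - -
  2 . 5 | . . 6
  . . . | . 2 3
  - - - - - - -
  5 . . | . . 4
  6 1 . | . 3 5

Step 1. [r2c3∈{2}] only 2 remains possible at r2c3. So r2c3=2.
Step 2. [r3c4∈{1}] nothing but 1 survives at r3c4 ⇒ r3c4=1.
Step 3. [r3c2∈{3,4}] 3 has one home in row 3: r3c2, so r3c2=3.
Step 4. [r1c2∈{4,6}] across row 1, 6 lands solely at r1c2 ⇒ r1c2=6.
Step 5. [r4c2∈{4}] r4c2's peers cover all but 4. So r4c2=4.
Step 6. [r6c4∈{2}] only 2 remains possible at r6c4 ⇒ r6c4=2.
Step 7. [r4c1∈{1}] r4c1 has the single candidate 1. So r4c1=1.
Step 8. [r3c5∈{4}] only 4 remains possible at r3c5 ⇒ r3c5=4.
Step 9. [r5c2∈{2}] nothing but 2 survives at r5c2. So r5c2=2.
Step 10. [r5c3∈{3}] only 3 remains possible at r5c3, so r5c3=3.
Step 11. [r5c5∈{1}] r5c5 has the single candidate 1 ⇒ r5c5=1.
Step 12. [r4c3∈{6}] r4c3 is down to just 6 ⇒ r4c3=6.
Step 13. [r1c6∈{2}] r1c6 has the single candidate 2 ⇒ r1c6=2.
Step 14. [r2c6∈{1}] only 1 remains possible at r2c6, so r2c6=1.
Step 15. [r6c3∈{4}] r6c3's peers cover all but 4, so r6c3=4.
Step 16. [r4c4∈{5}] nothing but 5 survives at r4c4, so r4c4=5.
Step 17. [r5c4∈{6}] r5c4 is down to just 6 ⇒ r5c4=6.
Step 18. [r1c1∈{4}] r1c1 has the single candidate 4, so r1c1=4.

Answer: 4 6 1 3 5 2 / 3 5 2 4 6 1 / 2 3 5 1 4 6 / 1 4 6 5 2 3 / 5 2 3 6 1 4 / 6 1 4 2 3 5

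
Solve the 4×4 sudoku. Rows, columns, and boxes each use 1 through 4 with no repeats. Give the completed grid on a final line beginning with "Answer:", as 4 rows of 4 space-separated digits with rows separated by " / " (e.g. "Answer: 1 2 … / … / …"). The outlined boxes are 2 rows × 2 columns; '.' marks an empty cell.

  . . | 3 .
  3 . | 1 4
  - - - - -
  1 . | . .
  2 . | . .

Step 1. [r3c3∈{2,4}] across col 3, 2 lands solely at r3c3, so r3c3=2.
Step 2. [r3c2∈{3,4}] across row 3, 4 lands solely at r3c2. So r3c2=4.
Step 3. [r1c4∈{2}] r1c4 is down to just 2, so r1c4=2.
Step 4. [r3c4∈{3}] only 3 remains possible at r3c4, so r3c4=3.
Step 5. [r4c3∈{4}] only 4 remains possible at r4c3. So r4c3=4.
Step 6. [r1c2∈{1}] only 1 remains possible at r1c2. So r1c2=1.
Step 7. [r2c2∈{2}] r2c2's peers cover all but 2. So r2c2=2.
Step 8. [r4c4∈{1}] r4c4 has the single candidate 1. So r4c4=1.
Step 9. [r4c2∈{3}] nothing but 3 survives at r4c2 ⇒ r4c2=3.
Step 10. [r1c1∈{4}] r1c1's peers cover all but 4, so r1c1=4.

Answer: 4 1 3 2 / 3 2 1 4 / 1 4 2 3 / 2 3 4 1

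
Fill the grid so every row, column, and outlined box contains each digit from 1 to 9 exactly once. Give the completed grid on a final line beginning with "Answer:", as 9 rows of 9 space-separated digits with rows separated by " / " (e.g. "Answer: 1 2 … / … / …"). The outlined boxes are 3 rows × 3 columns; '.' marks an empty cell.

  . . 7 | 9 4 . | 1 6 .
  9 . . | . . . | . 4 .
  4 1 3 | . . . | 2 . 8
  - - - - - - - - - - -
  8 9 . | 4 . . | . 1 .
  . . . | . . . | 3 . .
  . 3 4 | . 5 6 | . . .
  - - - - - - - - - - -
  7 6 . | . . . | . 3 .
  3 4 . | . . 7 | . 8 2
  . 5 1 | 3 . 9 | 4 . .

Step 1. [r2c3∈{2,5,6,8}] across box 1, 6 lands solely at r2c3. So r2c3=6.
Step 2. [r9c5∈{2,6,8}] in row 9, 8 fits only at r9c5 ⇒ r9c5=8.
Step 3. [r3c6∈{5}] r3c6 has the single candidate 5. So r3c6=5.
Step 4. [r5c8∈{2,5,7,9}] across col 8, 5 lands solely at r5c8 ⇒ r5c8=5.
Step 5. [r5c3∈{2}] nothing but 2 survives at r5c3, so r5c3=2.
Step 6. [r7c9∈{1,5,9}] r7c9 is the only open cell in col 9 admitting 1 ⇒ r7c9=1.
Step 7. [r9c9∈{6,7}] across row 9, 6 lands solely at r9c9 ⇒ r9c9=6.
Step 8. [r4c9∈{7}] r4c9 has the single candidate 7 ⇒ r4c9=7.
Step 9. [r6c4∈{1,2,7,8}] across row 6, 7 lands solely at r6c4. So r6c4=7.
Step 10. [r7c5∈{2}] r7c5's peers cover all but 2 ⇒ r7c5=2.
Step 11. [r2c4∈{1,2,8}] in col 4, 2 fits only at r2c4. So r2c4=2.
Step 12. [r2c7∈{5,7}] in col 7, 7 fits only at r2c7, so r2c7=7.
Step 13. [r6c9∈{9}] only 9 remains possible at r6c9. So r6c9=9.
Step 14. [r5c4∈{1,8}] col 4 places 8 nowhere but r5c4. So r5c4=8.
Step 15. [r8c4∈{1,5,6}] across col 4, 1 lands solely at r8c4. So r8c4=1.
Step 16. [r5c6∈{1}] r5c6 is down to just 1 ⇒ r5c6=1.
Step 17. [r8c3∈{9}] nothing but 9 survives at r8c3 ⇒ r8c3=9.
Step 18. [r4c5∈{3}] r4c5's peers cover all but 3. So r4c5=3.
Step 19. [r1c1∈{2,5}] across col 1, 5 lands solely at r1c1. So r1c1=5.
Step 20. [r2c2∈{8}] r2c2 is down to just 8. So r2c2=8.
Step 21. [r1c9∈{3}] nothing but 3 survives at r1c9 ⇒ r1c9=3.
Step 22. [r8c5∈{6}] only 6 remains possible at r8c5, so r8c5=6.
Step 23. [r7c4∈{5}] r7c4's peers cover all but 5. So r7c4=5.
Step 24. [r4c6∈{2}] r4c6's peers cover all but 2, so r4c6=2.
Step 25. [r6c8∈{2}] r6c8 has the single candidate 2. So r6c8=2.
Step 26. [r9c1∈{2}] r9c1 is down to just 2. So r9c1=2.
Step 27. [r6c1∈{1}] r6c1 is down to just 1. So r6c1=1.
Step 28. [r3c5∈{7}] r3c5 has the single candidate 7 ⇒ r3c5=7.
Step 29. [r8c7∈{5}] r8c7's peers cover all but 5, so r8c7=5.
Step 30. [r4c3∈{5}] r4c3's peers cover all but 5. So r4c3=5.
Step 31. [r7c7∈{9}] r7c7 has the single candidate 9 ⇒ r7c7=9.
Step 32. [r5c9∈{4}] nothing but 4 survives at r5c9. So r5c9=4.
Step 33. [r9c8∈{7}] nothing but 7 survives at r9c8 ⇒ r9c8=7.
Step 34. [r4c7∈{6}] r4c7 is down to just 6 ⇒ r4c7=6.
Step 35. [r7c3∈{8}] r7c3's peers cover all but 8. So r7c3=8.
Step 36. [r7c6∈{4}] only 4 remains possible at r7c6 ⇒ r7c6=4.
Step 37. [r6c7∈{8}] only 8 remains possible at r6c7, so r6c7=8.
Step 38. [r1c6∈{8}] only 8 remains possible at r1c6 ⇒ r1c6=8.
Step 39. [r3c4∈{6}] r3c4 has the single candidate 6. So r3c4=6.
Step 40. [r2c6∈{3}] nothing but 3 survives at r2c6, so r2c6=3.
Step 41. [r2c9∈{5}] r2c9 is down to just 5, so r2c9=5.
Step 42. [r3c8∈{9}] r3c8's peers cover all but 9, so r3c8=9.
Step 43. [r1c2∈{2}] nothing but 2 survives at r1c2, so r1c2=2.
Step 44. [r5c1∈{6}] r5c1 is down to just 6, so r5c1=6.
Step 45. [r5c2∈{7}] r5c2 is down to just 7, so r5c2=7.
Step 46. [r5c5∈{9}] r5c5 has the single candidate 9. So r5c5=9.
Step 47. [r2c5∈{1}] nothing but 1 survives at r2c5. So r2c5=1.

Answer: 5 2 7 9 4 8 1 6 3 / 9 8 6 2 1 3 7 4 5 / 4 1 3 6 7 5 2 9 8 / 8 9 5 4 3 2 6 1 7 / 6 7 2 8 9 1 3 5 4 / 1 3 4 7 5 6 8 2 9 / 7 6 8 5 2 4 9 3 1 / 3 4 9 1 6 7 5 8 2 / 2 5 1 3 8 9 4 7 6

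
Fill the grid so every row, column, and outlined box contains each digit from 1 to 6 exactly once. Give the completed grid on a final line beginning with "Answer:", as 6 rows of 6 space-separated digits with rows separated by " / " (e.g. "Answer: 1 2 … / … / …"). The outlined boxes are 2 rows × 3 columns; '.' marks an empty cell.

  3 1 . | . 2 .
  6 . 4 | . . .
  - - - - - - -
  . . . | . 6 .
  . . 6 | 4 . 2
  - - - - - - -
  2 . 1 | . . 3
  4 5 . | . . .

Step 1. [r6c5∈{1}] nothing but 1 survives at r6c5 ⇒ r6c5=1.
Step 2. [r1c3∈{5}] nothing but 5 survives at r1c3 ⇒ r1c3=5.
Step 3. [r4c2∈{3}] only 3 remains possible at r4c2. So r4c2=3.
Step 4. [r4c5∈{5}] r4c5's peers cover all but 5, so r4c5=5.
Step 5. [r3c6∈{1}] r3c6's peers cover all but 1. So r3c6=1.
Step 6. [r6c6∈{6}] r6c6 is down to just 6 ⇒ r6c6=6.
Step 7. [r2c4∈{1,3,5}] 1 has one home in row 2: r2c4 ⇒ r2c4=1.
Step 8. [r3c3∈{2}] r3c3 is down to just 2, so r3c3=2.
Step 9. [r6c3∈{3}] only 3 remains possible at r6c3, so r6c3=3.
Step 10. [r6c4∈{2}] r6c4's peers cover all but 2 ⇒ r6c4=2.
Step 11. [r5c4∈{5}] nothing but 5 survives at r5c4 ⇒ r5c4=5.
Step 12. [r5c5∈{4}] r5c5's peers cover all but 4. So r5c5=4.
Step 13. [r3c1∈{5}] only 5 remains possible at r3c1 ⇒ r3c1=5.
Step 14. [r4c1∈{1}] r4c1 has the single candidate 1 ⇒ r4c1=1.
Step 15. [r2c6∈{5}] only 5 remains possible at r2c6. So r2c6=5.
Step 16. [r2c5∈{3}] r2c5 has the single candidate 3. So r2c5=3.
Step 17. [r1c4∈{6}] r1c4 has the single candidate 6, so r1c4=6.
Step 18. [r5c2∈{6}] r5c2 has the single candidate 6, so r5c2=6.
Step 19. [r2c2∈{2}] nothing but 2 survives at r2c2, so r2c2=2.
Step 20. [r1c6∈{4}] only 4 remains possible at r1c6, so r1c6=4.
Step 21. [r3c4∈{3}] only 3 remains possible at r3c4 ⇒ r3c4=3.
Step 22. [r3c2∈{4}] r3c2's peers cover all but 4, so r3c2=4.

Answer: 3 1 5 6 2 4 / 6 2 4 1 3 5 / 5 4 2 3 6 1 / 1 3 6 4 5 2 / 2 6 1 5 4 3 / 4 5 3 2 1 6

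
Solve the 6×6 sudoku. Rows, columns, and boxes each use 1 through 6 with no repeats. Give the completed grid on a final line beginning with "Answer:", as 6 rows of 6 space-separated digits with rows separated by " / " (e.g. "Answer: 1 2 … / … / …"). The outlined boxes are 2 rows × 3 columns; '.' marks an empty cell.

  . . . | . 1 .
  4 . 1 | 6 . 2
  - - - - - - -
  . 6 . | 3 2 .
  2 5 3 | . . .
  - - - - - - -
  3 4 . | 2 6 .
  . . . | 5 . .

Step 1. [r4c5∈{4}] only 4 remains possible at r4c5, so r4c5=4.
Step 2. [r6c2∈{1,2}] in col 2, 1 fits only at r6c2 ⇒ r6c2=1.
Step 3. [r1c1∈{5,6}] across col 1, 5 lands solely at r1c1 ⇒ r1c1=5.
Step 4. [r6c3∈{2,6}] 2 has one home in row 6: r6c3 ⇒ r6c3=2.
Step 5. [r2c2∈{3}] only 3 remains possible at r2c2, so r2c2=3.
Step 6. [r4c4∈{1}] only 1 remains possible at r4c4, so r4c4=1.
Step 7. [r1c6∈{3,4}] row 1 places 3 nowhere but r1c6 ⇒ r1c6=3.
Step 8. [r6c1∈{6}] r6c1 has the single candidate 6. So r6c1=6.
Step 9. [r5c6∈{1}] only 1 remains possible at r5c6 ⇒ r5c6=1.
Step 10. [r3c1∈{1}] r3c1's peers cover all but 1. So r3c1=1.
Step 11. [r3c3∈{4}] nothing but 4 survives at r3c3 ⇒ r3c3=4.
Step 12. [r1c3∈{6}] nothing but 6 survives at r1c3, so r1c3=6.
Step 13. [r4c6∈{6}] only 6 remains possible at r4c6, so r4c6=6.
Step 14. [r6c6∈{4}] nothing but 4 survives at r6c6 ⇒ r6c6=4.
Step 15. [r1c2∈{2}] r1c2 is down to just 2, so r1c2=2.
Step 16. [r1c4∈{4}] only 4 remains possible at r1c4 ⇒ r1c4=4.
Step 17. [r2c5∈{5}] r2c5's peers cover all but 5 ⇒ r2c5=5.
Step 18. [r6c5∈{3}] nothing but 3 survives at r6c5 ⇒ r6c5=3.
Step 19. [r5c3∈{5}] r5c3's peers cover all but 5, so r5c3=5.
Step 20. [r3c6∈{5}] r3c6's peers cover all but 5. So r3c6=5.

Answer: 5 2 6 4 1 3 / 4 3 1 6 5 2 / 1 6 4 3 2 5 / 2 5 3 1 4 6 / 3 4 5 2 6 1 / 6 1 2 5 3 4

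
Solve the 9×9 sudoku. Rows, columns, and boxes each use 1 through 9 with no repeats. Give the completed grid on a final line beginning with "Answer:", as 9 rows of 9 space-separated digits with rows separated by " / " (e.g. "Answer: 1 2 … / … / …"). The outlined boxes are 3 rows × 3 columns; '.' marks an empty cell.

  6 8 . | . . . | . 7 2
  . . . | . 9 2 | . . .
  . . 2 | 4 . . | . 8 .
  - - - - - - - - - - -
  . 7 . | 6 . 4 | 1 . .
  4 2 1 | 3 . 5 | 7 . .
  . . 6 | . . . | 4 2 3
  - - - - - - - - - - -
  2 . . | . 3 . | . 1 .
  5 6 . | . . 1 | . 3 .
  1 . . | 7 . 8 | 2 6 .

Step 1. [r1c3∈{3,4,5,9}] row 1 places 4 nowhere but r1c3. So r1c3=4.
Step 2. [r1c7∈{3,5,9}] in row 1, 9 fits only at r1c7 ⇒ r1c7=9.
Step 3. [r3c5∈{1,5,6,7}] across col 5, 6 lands solely at r3c5 ⇒ r3c5=6.
Step 4. [r5c5∈{8}] only 8 remains possible at r5c5 ⇒ r5c5=8.
Step 5. [r4c9∈{5,8,9}] r4c9 is the only open cell in box 6 admitting 8. So r4c9=8.
Step 6. [r6c2∈{5,9}] 5 has one home in row 6: r6c2. So r6c2=5.
Step 7. [r2c3∈{3,5,7}] in col 3, 5 fits only at r2c3, so r2c3=5.
Step 8. [r3c6∈{3,7}] r3c6 is the only open cell in box 2 admitting 7. So r3c6=7.
Step 9. [r6c6∈{9}] r6c6 has the single candidate 9. So r6c6=9.
Step 10. [r6c4∈{1}] r6c4 is down to just 1. So r6c4=1.
Step 11. [r2c7∈{3,6}] across col 7, 6 lands solely at r2c7. So r2c7=6.
Step 12. [r3c7∈{3,5}] col 7 places 3 nowhere but r3c7 ⇒ r3c7=3.
Step 13. [r7c7∈{5,8}] col 7 places 5 nowhere but r7c7. So r7c7=5.
Step 14. [r7c4∈{9}] nothing but 9 survives at r7c4 ⇒ r7c4=9.
Step 15. [r5c8∈{9}] r5c8's peers cover all but 9. So r5c8=9.
Step 16. [r7c3∈{7,8}] 8 has one home in row 7: r7c3. So r7c3=8.
Step 17. [r3c1∈{9}] only 9 remains possible at r3c1, so r3c1=9.
Step 18. [r9c2∈{3,4,9}] in col 2, 9 fits only at r9c2 ⇒ r9c2=9.
Step 19. [r9c9∈{4}] only 4 remains possible at r9c9, so r9c9=4.
Step 20. [r3c2∈{1}] nothing but 1 survives at r3c2, so r3c2=1.
Step 21. [r4c1∈{3}] only 3 remains possible at r4c1, so r4c1=3.
Step 22. [r8c9∈{7,9}] across row 8, 9 lands solely at r8c9 ⇒ r8c9=9.
Step 23. [r4c5∈{2}] nothing but 2 survives at r4c5, so r4c5=2.
Step 24. [r1c4∈{5}] nothing but 5 survives at r1c4, so r1c4=5.
Step 25. [r8c3∈{7}] nothing but 7 survives at r8c3. So r8c3=7.
Step 26. [r8c7∈{8}] r8c7's peers cover all but 8. So r8c7=8.
Step 27. [r7c2∈{4}] nothing but 4 survives at r7c2, so r7c2=4.
Step 28. [r2c9∈{1}] r2c9 is down to just 1, so r2c9=1.
Step 29. [r7c6∈{6}] r7c6 is down to just 6, so r7c6=6.
Step 30. [r2c4∈{8}] nothing but 8 survives at r2c4. So r2c4=8.
Step 31. [r2c2∈{3}] only 3 remains possible at r2c2, so r2c2=3.
Step 32. [r1c6∈{3}] r1c6 is down to just 3. So r1c6=3.
Step 33. [r2c8∈{4}] nothing but 4 survives at r2c8. So r2c8=4.
Step 34. [r3c9∈{5}] only 5 remains possible at r3c9 ⇒ r3c9=5.
Step 35. [r5c9∈{6}] r5c9 is down to just 6, so r5c9=6.
Step 36. [r4c3∈{9}] r4c3 has the single candidate 9, so r4c3=9.
Step 37. [r9c3∈{3}] r9c3 is down to just 3 ⇒ r9c3=3.
Step 38. [r8c5∈{4}] r8c5 is down to just 4, so r8c5=4.
Step 39. [r9c5∈{5}] r9c5's peers cover all but 5, so r9c5=5.
Step 40. [r2c1∈{7}] r2c1 is down to just 7, so r2c1=7.
Step 41. [r4c8∈{5}] r4c8 is down to just 5, so r4c8=5.
Step 42. [r7c9∈{7}] r7c9's peers cover all but 7. So r7c9=7.
Step 43. [r8c4∈{2}] r8c4 has the single candidate 2. So r8c4=2.
Step 44. [r1c5∈{1}] r1c5 has the single candidate 1, so r1c5=1.
Step 45. [r6c5∈{7}] nothing but 7 survives at r6c5. So r6c5=7.
Step 46. [r6c1∈{8}] r6c1 has the single candidate 8, so r6c1=8.

Answer: 6 8 4 5 1 3 9 7 2 / 7 3 5 8 9 2 6 4 1 / 9 1 2 4 6 7 3 8 5 / 3 7 9 6 2 4 1 5 8 / 4 2 1 3 8 5 7 9 6 / 8 5 6 1 7 9 4 2 3 / 2 4 8 9 3 6 5 1 7 / 5 6 7 2 4 1 8 3 9 / 1 9 3 7 5 8 2 6 4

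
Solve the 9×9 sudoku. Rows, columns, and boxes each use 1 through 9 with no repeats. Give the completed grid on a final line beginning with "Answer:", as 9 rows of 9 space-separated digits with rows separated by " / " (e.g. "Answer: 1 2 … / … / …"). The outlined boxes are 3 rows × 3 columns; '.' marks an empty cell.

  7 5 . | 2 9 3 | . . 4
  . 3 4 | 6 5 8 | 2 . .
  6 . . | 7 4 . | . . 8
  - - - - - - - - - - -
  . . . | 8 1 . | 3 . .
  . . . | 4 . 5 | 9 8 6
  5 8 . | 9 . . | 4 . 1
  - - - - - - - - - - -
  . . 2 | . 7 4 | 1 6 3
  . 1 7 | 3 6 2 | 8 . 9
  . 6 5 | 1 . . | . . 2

Step 1. [r9c1∈{3,4,8,9}] 3 has one home in row 9: r9c1. So r9c1=3.
Step 2. [r4c2∈{2,4,7,9}] col 2 places 4 nowhere but r4c2, so r4c2=4.
Step 3. [r1c8∈{1}] r1c8 is down to just 1, so r1c8=1.
Step 4. [r2c1∈{1,9}] across row 2, 1 lands solely at r2c1 ⇒ r2c1=1.
Step 5. [r8c8∈{4,5}] r8c8 is the only open cell in row 8 admitting 5. So r8c8=5.
Step 6. [r5c1∈{2}] r5c1's peers cover all but 2, so r5c1=2.
Step 7. [r3c3∈{9}] nothing but 9 survives at r3c3, so r3c3=9.
Step 8. [r2c9∈{7}] nothing but 7 survives at r2c9 ⇒ r2c9=7.
Step 9. [r6c5∈{2,3}] 2 has one home in col 5: r6c5, so r6c5=2.
Step 10. [r6c8∈{7}] r6c8's peers cover all but 7. So r6c8=7.
Step 11. [r6c6∈{6}] r6c6's peers cover all but 6, so r6c6=6.
Step 12. [r5c3∈{1,3}] 1 has one home in row 5: r5c3, so r5c3=1.
Step 13. [r7c1∈{8,9}] row 7 places 8 nowhere but r7c1 ⇒ r7c1=8.
Step 14. [r3c7∈{5}] nothing but 5 survives at r3c7, so r3c7=5.
Step 15. [r5c2∈{7}] r5c2's peers cover all but 7, so r5c2=7.
Step 16. [r2c8∈{9}] r2c8's peers cover all but 9 ⇒ r2c8=9.
Step 17. [r3c8∈{3}] r3c8 is down to just 3 ⇒ r3c8=3.
Step 18. [r7c2∈{9}] only 9 remains possible at r7c2, so r7c2=9.
Step 19. [r4c6∈{7}] r4c6's peers cover all but 7. So r4c6=7.
Step 20. [r9c8∈{4}] r9c8's peers cover all but 4, so r9c8=4.
Step 21. [r6c3∈{3}] r6c3 is down to just 3 ⇒ r6c3=3.
Step 22. [r9c6∈{9}] r9c6 has the single candidate 9 ⇒ r9c6=9.
Step 23. [r7c4∈{5}] r7c4 is down to just 5 ⇒ r7c4=5.
Step 24. [r3c2∈{2}] r3c2's peers cover all but 2, so r3c2=2.
Step 25. [r4c3∈{6}] r4c3 has the single candidate 6 ⇒ r4c3=6.
Step 26. [r4c1∈{9}] only 9 remains possible at r4c1. So r4c1=9.
Step 27. [r5c5∈{3}] only 3 remains possible at r5c5 ⇒ r5c5=3.
Step 28. [r8c1∈{4}] r8c1's peers cover all but 4, so r8c1=4.
Step 29. [r3c6∈{1}] only 1 remains possible at r3c6, so r3c6=1.
Step 30. [r9c7∈{7}] only 7 remains possible at r9c7. So r9c7=7.
Step 31. [r1c3∈{8}] nothing but 8 survives at r1c3, so r1c3=8.
Step 32. [r9c5∈{8}] only 8 remains possible at r9c5, so r9c5=8.
Step 33. [r1c7∈{6}] r1c7 has the single candidate 6 ⇒ r1c7=6.
Step 34. [r4c8∈{2}] only 2 remains possible at r4c8 ⇒ r4c8=2.
Step 35. [r4c9∈{5}] r4c9 has the single candidate 5. So r4c9=5.

Answer: 7 5 8 2 9 3 6 1 4 / 1 3 4 6 5 8 2 9 7 / 6 2 9 7 4 1 5 3 8 / 9 4 6 8 1 7 3 2 5 / 2 7 1 4 3 5 9 8 6 / 5 8 3 9 2 6 4 7 1 / 8 9 2 5 7 4 1 6 3 / 4 1 7 3 6 2 8 5 9 / 3 6 5 1 8 9 7 4 2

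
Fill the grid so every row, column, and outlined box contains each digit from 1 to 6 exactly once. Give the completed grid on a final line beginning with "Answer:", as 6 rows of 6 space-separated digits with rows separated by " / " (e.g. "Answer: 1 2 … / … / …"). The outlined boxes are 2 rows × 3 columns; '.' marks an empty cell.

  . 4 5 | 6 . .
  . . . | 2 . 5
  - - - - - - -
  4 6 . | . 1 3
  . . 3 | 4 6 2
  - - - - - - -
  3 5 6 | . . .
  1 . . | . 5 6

Step 1. [r2c5∈{3,4}] r2c5 is the only open cell in row 2 admitting 4 ⇒ r2c5=4.
Step 2. [r1c6∈{1}] r1c6's peers cover all but 1 ⇒ r1c6=1.
Step 3. [r6c3∈{2,4}] row 6 places 4 nowhere but r6c3, so r6c3=4.
Step 4. [r2c2∈{1,3}] row 2 places 3 nowhere but r2c2. So r2c2=3.
Step 5. [r5c6∈{4}] r5c6's peers cover all but 4. So r5c6=4.
Step 6. [r1c5∈{3}] only 3 remains possible at r1c5 ⇒ r1c5=3.
Step 7. [r4c1∈{5}] only 5 remains possible at r4c1. So r4c1=5.
Step 8. [r6c4∈{3}] only 3 remains possible at r6c4, so r6c4=3.
Step 9. [r4c2∈{1}] r4c2 has the single candidate 1. So r4c2=1.
Step 10. [r6c2∈{2}] only 2 remains possible at r6c2. So r6c2=2.
Step 11. [r2c1∈{6}] r2c1 has the single candidate 6, so r2c1=6.
Step 12. [r3c3∈{2}] only 2 remains possible at r3c3, so r3c3=2.
Step 13. [r2c3∈{1}] only 1 remains possible at r2c3. So r2c3=1.
Step 14. [r5c4∈{1}] r5c4 has the single candidate 1 ⇒ r5c4=1.
Step 15. [r1c1∈{2}] r1c1's peers cover all but 2 ⇒ r1c1=2.
Step 16. [r5c5∈{2}] r5c5 is down to just 2. So r5c5=2.
Step 17. [r3c4∈{5}] r3c4 is down to just 5, so r3c4=5.

Answer: 2 4 5 6 3 1 / 6 3 1 2 4 5 / 4 6 2 5 1 3 / 5 1 3 4 6 2 / 3 5 6 1 2 4 / 1 2 4 3 5 6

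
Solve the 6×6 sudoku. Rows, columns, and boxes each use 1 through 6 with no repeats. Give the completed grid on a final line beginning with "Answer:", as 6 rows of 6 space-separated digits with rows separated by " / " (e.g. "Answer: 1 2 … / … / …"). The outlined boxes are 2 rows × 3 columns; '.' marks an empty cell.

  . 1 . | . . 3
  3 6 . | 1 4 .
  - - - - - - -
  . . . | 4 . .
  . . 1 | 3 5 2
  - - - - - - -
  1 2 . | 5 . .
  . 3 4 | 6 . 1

Step 1. [r2c3∈{2,5}] row 2 places 2 nowhere but r2c3. So r2c3=2.
Step 2. [r3c6∈{6}] only 6 remains possible at r3c6. So r3c6=6.
Step 3. [r6c1∈{5}] r6c1's peers cover all but 5 ⇒ r6c1=5.
Step 4. [r4c1∈{4,6}] across row 4, 6 lands solely at r4c1 ⇒ r4c1=6.
Step 5. [r1c3∈{5}] r1c3's peers cover all but 5, so r1c3=5.
Step 6. [r6c5∈{2}] only 2 remains possible at r6c5 ⇒ r6c5=2.
Step 7. [r3c1∈{2}] only 2 remains possible at r3c1. So r3c1=2.
Step 8. [r5c3∈{6}] r5c3 has the single candidate 6, so r5c3=6.
Step 9. [r1c1∈{4}] only 4 remains possible at r1c1 ⇒ r1c1=4.
Step 10. [r3c2∈{5}] r3c2 has the single candidate 5 ⇒ r3c2=5.
Step 11. [r3c3∈{3}] r3c3 has the single candidate 3. So r3c3=3.
Step 12. [r5c6∈{4}] only 4 remains possible at r5c6. So r5c6=4.
Step 13. [r1c4∈{2}] nothing but 2 survives at r1c4. So r1c4=2.
Step 14. [r5c5∈{3}] r5c5 is down to just 3. So r5c5=3.
Step 15. [r1c5∈{6}] r1c5's peers cover all but 6. So r1c5=6.
Step 16. [r3c5∈{1}] r3c5 has the single candidate 1. So r3c5=1.
Step 17. [r4c2∈{4}] nothing but 4 survives at r4c2. So r4c2=4.
Step 18. [r2c6∈{5}] r2c6's peers cover all but 5. So r2c6=5.

Answer: 4 1 5 2 6 3 / 3 6 2 1 4 5 / 2 5 3 4 1 6 / 6 4 1 3 5 2 / 1 2 6 5 3 4 / 5 3 4 6 2 1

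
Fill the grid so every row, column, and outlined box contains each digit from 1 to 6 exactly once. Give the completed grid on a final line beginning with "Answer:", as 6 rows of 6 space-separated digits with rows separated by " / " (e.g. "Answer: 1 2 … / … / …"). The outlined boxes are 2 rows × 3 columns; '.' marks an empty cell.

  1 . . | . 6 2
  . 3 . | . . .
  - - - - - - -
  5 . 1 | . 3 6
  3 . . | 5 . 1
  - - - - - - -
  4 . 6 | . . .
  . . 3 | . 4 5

Step 1. [r6c1∈{2}] r6c1's peers cover all but 2, so r6c1=2.
Step 2. [r4c5∈{2}] nothing but 2 survives at r4c5, so r4c5=2.
Step 3. [r4c3∈{4}] r4c3 is down to just 4 ⇒ r4c3=4.
Step 4. [r5c5∈{1}] r5c5 is down to just 1. So r5c5=1.
Step 5. [r3c4∈{4}] nothing but 4 survives at r3c4 ⇒ r3c4=4.
Step 6. [r1c3∈{5}] only 5 remains possible at r1c3, so r1c3=5.
Step 7. [r1c4∈{3}] only 3 remains possible at r1c4, so r1c4=3.
Step 8. [r5c6∈{3}] only 3 remains possible at r5c6 ⇒ r5c6=3.
Step 9. [r4c2∈{6}] r4c2's peers cover all but 6, so r4c2=6.
Step 10. [r5c2∈{5}] r5c2's peers cover all but 5. So r5c2=5.
Step 11. [r2c6∈{4}] r2c6 is down to just 4 ⇒ r2c6=4.
Step 12. [r2c3∈{2}] nothing but 2 survives at r2c3, so r2c3=2.
Step 13. [r2c5∈{5}] r2c5 is down to just 5, so r2c5=5.
Step 14. [r6c4∈{6}] r6c4's peers cover all but 6 ⇒ r6c4=6.
Step 15. [r5c4∈{2}] nothing but 2 survives at r5c4, so r5c4=2.
Step 16. [r2c4∈{1}] r2c4 has the single candidate 1. So r2c4=1.
Step 17. [r1c2∈{4}] nothing but 4 survives at r1c2 ⇒ r1c2=4.
Step 18. [r2c1∈{6}] r2c1 has the single candidate 6. So r2c1=6.
Step 19. [r6c2∈{1}] r6c2 is down to just 1 ⇒ r6c2=1.
Step 20. [r3c2∈{2}] r3c2's peers cover all but 2 ⇒ r3c2=2.

Answer: 1 4 5 3 6 2 / 6 3 2 1 5 4 / 5 2 1 4 3 6 / 3 6 4 5 2 1 / 4 5 6 2 1 3 / 2 1 3 6 4 5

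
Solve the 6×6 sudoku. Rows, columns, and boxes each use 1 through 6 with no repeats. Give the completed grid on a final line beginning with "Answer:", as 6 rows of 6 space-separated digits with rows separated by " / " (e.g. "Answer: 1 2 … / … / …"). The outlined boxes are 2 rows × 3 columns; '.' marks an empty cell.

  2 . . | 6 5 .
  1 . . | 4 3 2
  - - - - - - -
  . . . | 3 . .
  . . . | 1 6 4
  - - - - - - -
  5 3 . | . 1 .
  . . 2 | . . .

Step 1. [r5c3∈{4,6}] in row 5, 4 fits only at r5c3. So r5c3=4.
Step 2. [r3c6∈{5}] only 5 remains possible at r3c6. So r3c6=5.
Step 3. [r6c1∈{6}] r6c1 is down to just 6 ⇒ r6c1=6.
Step 4. [r4c2∈{2,5}] across row 4, 2 lands solely at r4c2. So r4c2=2.
Step 5. [r3c3∈{1,6}] r3c3 is the only open cell in col 3 admitting 1 ⇒ r3c3=1.
Step 6. [r3c2∈{4,6}] row 3 places 6 nowhere but r3c2 ⇒ r3c2=6.
Step 7. [r4c3∈{3,5}] across row 4, 5 lands solely at r4c3, so r4c3=5.
Step 8. [r1c2∈{4}] r1c2's peers cover all but 4. So r1c2=4.
Step 9. [r3c5∈{2}] nothing but 2 survives at r3c5. So r3c5=2.
Step 10. [r4c1∈{3}] r4c1's peers cover all but 3 ⇒ r4c1=3.
Step 11. [r2c3∈{6}] r2c3 is down to just 6 ⇒ r2c3=6.
Step 12. [r6c6∈{3}] only 3 remains possible at r6c6, so r6c6=3.
Step 13. [r6c2∈{1}] r6c2 is down to just 1, so r6c2=1.
Step 14. [r1c6∈{1}] r1c6's peers cover all but 1 ⇒ r1c6=1.
Step 15. [r6c4∈{5}] only 5 remains possible at r6c4, so r6c4=5.
Step 16. [r5c4∈{2}] r5c4 is down to just 2, so r5c4=2.
Step 17. [r2c2∈{5}] r2c2's peers cover all but 5. So r2c2=5.
Step 18. [r3c1∈{4}] r3c1 is down to just 4. So r3c1=4.
Step 19. [r1c3∈{3}] r1c3 has the single candidate 3, so r1c3=3.
Step 20. [r5c6∈{6}] r5c6's peers cover all but 6. So r5c6=6.
Step 21. [r6c5∈{4}] r6c5 has the single candidate 4, so r6c5=4.

Answer: 2 4 3 6 5 1 / 1 5 6 4 3 2 / 4 6 1 3 2 5 / 3 2 5 1 6 4 / 5 3 4 2 1 6 / 6 1 2 5 4 3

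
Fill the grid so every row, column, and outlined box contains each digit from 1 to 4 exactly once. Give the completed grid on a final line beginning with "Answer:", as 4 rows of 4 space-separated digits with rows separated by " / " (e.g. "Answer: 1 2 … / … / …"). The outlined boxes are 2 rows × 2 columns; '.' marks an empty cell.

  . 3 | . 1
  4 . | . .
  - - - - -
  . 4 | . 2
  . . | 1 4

Step 1. [r1c1∈{2}] r1c1 is down to just 2. So r1c1=2.
Step 2. [r3c3∈{3}] r3c3 has the single candidate 3, so r3c3=3.
Step 3. [r3c1∈{1}] r3c1 has the single candidate 1. So r3c1=1.
Step 4. [r4c2∈{2}] nothing but 2 survives at r4c2. So r4c2=2.
Step 5. [r1c3∈{4}] r1c3's peers cover all but 4 ⇒ r1c3=4.
Step 6. [r2c2∈{1}] r2c2 is down to just 1, so r2c2=1.
Step 7. [r4c1∈{3}] r4c1's peers cover all but 3. So r4c1=3.
Step 8. [r2c3∈{2}] r2c3's peers cover all but 2 ⇒ r2c3=2.
Step 9. [r2c4∈{3}] r2c4 is down to just 3, so r2c4=3.

Answer: 2 3 4 1 / 4 1 2 3 / 1 4 3 2 / 3 2 1 4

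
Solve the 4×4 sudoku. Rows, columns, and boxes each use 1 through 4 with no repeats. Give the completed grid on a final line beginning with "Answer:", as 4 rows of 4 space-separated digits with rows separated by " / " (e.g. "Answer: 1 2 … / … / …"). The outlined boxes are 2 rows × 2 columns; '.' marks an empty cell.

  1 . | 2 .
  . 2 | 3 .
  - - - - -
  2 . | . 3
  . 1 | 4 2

Step 1. [r1c4∈{4}] nothing but 4 survives at r1c4. So r1c4=4.
Step 2. [r4c1∈{3}] nothing but 3 survives at r4c1 ⇒ r4c1=3.
Step 3. [r2c4∈{1}] nothing but 1 survives at r2c4, so r2c4=1.
Step 4. [r3c3∈{1}] r3c3 is down to just 1. So r3c3=1.
Step 5. [r2c1∈{4}] r2c1 is down to just 4, so r2c1=4.
Step 6. [r3c2∈{4}] r3c2's peers cover all but 4. So r3c2=4.
Step 7. [r1c2∈{3}] only 3 remains possible at r1c2. So r1c2=3.

Answer: 1 3 2 4 / 4 2 3 1 / 2 4 1 3 / 3 1 4 2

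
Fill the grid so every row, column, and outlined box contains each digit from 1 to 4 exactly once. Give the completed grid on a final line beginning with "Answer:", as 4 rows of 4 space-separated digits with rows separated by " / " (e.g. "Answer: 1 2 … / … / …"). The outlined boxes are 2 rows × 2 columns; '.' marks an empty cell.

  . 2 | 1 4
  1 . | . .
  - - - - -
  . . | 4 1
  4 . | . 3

Step 1. [r1c1∈{3}] nothing but 3 survives at r1c1 ⇒ r1c1=3.
Step 2. [r4c3∈{2}] r4c3 is down to just 2 ⇒ r4c3=2.
Step 3. [r3c2∈{3}] r3c2 has the single candidate 3 ⇒ r3c2=3.
Step 4. [r4c2∈{1}] nothing but 1 survives at r4c2 ⇒ r4c2=1.
Step 5. [r3c1∈{2}] only 2 remains possible at r3c1. So r3c1=2.
Step 6. [r2c3∈{3}] only 3 remains possible at r2c3, so r2c3=3.
Step 7. [r2c2∈{4}] r2c2 has the single candidate 4 ⇒ r2c2=4.
Step 8. [r2c4∈{2}] r2c4's peers cover all but 2. So r2c4=2.

Answer: 3 2 1 4 / 1 4 3 2 / 2 3 4 1 / 4 1 2 3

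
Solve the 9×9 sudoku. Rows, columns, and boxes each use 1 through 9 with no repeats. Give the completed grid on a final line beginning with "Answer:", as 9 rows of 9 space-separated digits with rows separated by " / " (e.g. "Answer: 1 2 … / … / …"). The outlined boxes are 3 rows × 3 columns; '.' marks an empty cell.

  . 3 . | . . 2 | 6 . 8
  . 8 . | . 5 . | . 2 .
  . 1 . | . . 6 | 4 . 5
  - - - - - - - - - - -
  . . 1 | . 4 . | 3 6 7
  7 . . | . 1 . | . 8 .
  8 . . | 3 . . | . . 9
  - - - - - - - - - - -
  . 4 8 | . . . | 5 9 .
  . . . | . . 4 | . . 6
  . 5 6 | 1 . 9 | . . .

Step 1. [r5c7∈{2}] r5c7's peers cover all but 2, so r5c7=2.
Step 2. [r8c2∈{2,7,9}] 7 has one home in col 2: r8c2, so r8c2=7.
Step 3. [r2c7∈{1,7,9}] in col 7, 9 fits only at r2c7. So r2c7=9.
Step 4. [r5c6∈{5}] r5c6's peers cover all but 5. So r5c6=5.
Step 5. [r1c8∈{1,7}] r1c8 is the only open cell in row 1 admitting 1 ⇒ r1c8=1.
Step 6. [r8c8∈{3}] r8c8's peers cover all but 3. So r8c8=3.
Step 7. [r3c5∈{3,7,8,9}] 3 has one home in row 3: r3c5 ⇒ r3c5=3.
Step 8. [r1c5∈{7,9}] col 5 places 9 nowhere but r1c5, so r1c5=9.
Step 9. [r4c1∈{2,5,9}] in row 4, 5 fits only at r4c1 ⇒ r4c1=5.
Step 10. [r1c1∈{4}] only 4 remains possible at r1c1. So r1c1=4.
Step 11. [r1c4∈{7}] only 7 remains possible at r1c4, so r1c4=7.
Step 12. [r7c9∈{1,2}] col 9 places 1 nowhere but r7c9, so r7c9=1.
Step 13. [r9c9∈{2,4}] r9c9 is the only open cell in col 9 admitting 2. So r9c9=2.
Step 14. [r9c7∈{7,8}] 7 has one home in col 7: r9c7. So r9c7=7.
Step 15. [r8c1∈{1,2,9}] 1 has one home in row 8: r8c1 ⇒ r8c1=1.
Step 16. [r8c3∈{2,9}] 9 has one home in row 8: r8c3 ⇒ r8c3=9.
Step 17. [r7c1∈{2,3}] box 7 places 2 nowhere but r7c1, so r7c1=2.
Step 18. [r8c4∈{2,5,8}] across row 8, 5 lands solely at r8c4. So r8c4=5.
Step 19. [r4c4∈{2,8,9}] 2 has one home in col 4: r4c4 ⇒ r4c4=2.
Step 20. [r5c4∈{6,9}] r5c4 is the only open cell in col 4 admitting 9, so r5c4=9.
Step 21. [r6c5∈{6,7}] r6c5 is the only open cell in box 5 admitting 6, so r6c5=6.
Step 22. [r5c9∈{4}] r5c9 is down to just 4 ⇒ r5c9=4.
Step 23. [r3c3∈{2,7}] across row 3, 2 lands solely at r3c3, so r3c3=2.
Step 24. [r8c7∈{8}] r8c7 has the single candidate 8. So r8c7=8.
Step 25. [r7c5∈{7}] r7c5's peers cover all but 7. So r7c5=7.
Step 26. [r6c3∈{4}] r6c3 has the single candidate 4 ⇒ r6c3=4.
Step 27. [r6c2∈{2}] r6c2 has the single candidate 2 ⇒ r6c2=2.
Step 28. [r3c1∈{9}] only 9 remains possible at r3c1 ⇒ r3c1=9.
Step 29. [r9c5∈{8}] nothing but 8 survives at r9c5. So r9c5=8.
Step 30. [r9c8∈{4}] nothing but 4 survives at r9c8, so r9c8=4.
Step 31. [r2c4∈{4}] r2c4's peers cover all but 4, so r2c4=4.
Step 32. [r6c6∈{7}] r6c6 is down to just 7. So r6c6=7.
Step 33. [r2c6∈{1}] nothing but 1 survives at r2c6, so r2c6=1.
Step 34. [r2c3∈{7}] nothing but 7 survives at r2c3. So r2c3=7.
Step 35. [r3c8∈{7}] r3c8 is down to just 7. So r3c8=7.
Step 36. [r5c3∈{3}] only 3 remains possible at r5c3. So r5c3=3.
Step 37. [r8c5∈{2}] only 2 remains possible at r8c5. So r8c5=2.
Step 38. [r9c1∈{3}] r9c1 is down to just 3, so r9c1=3.
Step 39. [r2c1∈{6}] only 6 remains possible at r2c1, so r2c1=6.
Step 40. [r5c2∈{6}] nothing but 6 survives at r5c2 ⇒ r5c2=6.
Step 41. [r3c4∈{8}] r3c4 is down to just 8 ⇒ r3c4=8.
Step 42. [r1c3∈{5}] r1c3's peers cover all but 5, so r1c3=5.
Step 43. [r6c7∈{1}] nothing but 1 survives at r6c7. So r6c7=1.
Step 44. [r7c6∈{3}] nothing but 3 survives at r7c6, so r7c6=3.
Step 45. [r4c2∈{9}] r4c2 is down to just 9 ⇒ r4c2=9.
Step 46. [r7c4∈{6}] r7c4 has the single candidate 6. So r7c4=6.
Step 47. [r4c6∈{8}] r4c6 has the single candidate 8. So r4c6=8.
Step 48. [r6c8∈{5}] r6c8 is down to just 5. So r6c8=5.
Step 49. [r2c9∈{3}] only 3 remains possible at r2c9 ⇒ r2c9=3.

Answer: 4 3 5 7 9 2 6 1 8 / 6 8 7 4 5 1 9 2 3 / 9 1 2 8 3 6 4 7 5 / 5 9 1 2 4 8 3 6 7 / 7 6 3 9 1 5 2 8 4 / 8 2 4 3 6 7 1 5 9 / 2 4 8 6 7 3 5 9 1 / 1 7 9 5 2 4 8 3 6 / 3 5 6 1 8 9 7 4 2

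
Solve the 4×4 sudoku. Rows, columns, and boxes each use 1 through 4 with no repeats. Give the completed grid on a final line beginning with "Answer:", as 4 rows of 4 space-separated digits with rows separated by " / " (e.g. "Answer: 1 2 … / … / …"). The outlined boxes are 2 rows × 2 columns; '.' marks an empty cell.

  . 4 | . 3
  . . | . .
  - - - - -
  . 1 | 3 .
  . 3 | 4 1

Step 1. [r2c2∈{2}] r2c2 has the single candidate 2, so r2c2=2.
Step 2. [r1c1∈{1}] r1c1 is down to just 1. So r1c1=1.
Step 3. [r3c1∈{2,4}] across row 3, 4 lands solely at r3c1 ⇒ r3c1=4.
Step 4. [r1c3∈{2}] r1c3's peers cover all but 2, so r1c3=2.
Step 5. [r2c3∈{1}] r2c3's peers cover all but 1, so r2c3=1.
Step 6. [r4c1∈{2}] only 2 remains possible at r4c1, so r4c1=2.
Step 7. [r2c1∈{3}] r2c1 is down to just 3, so r2c1=3.
Step 8. [r2c4∈{4}] nothing but 4 survives at r2c4, so r2c4=4.
Step 9. [r3c4∈{2}] r3c4's peers cover all but 2. So r3c4=2.

Answer: 1 4 2 3 / 3 2 1 4 / 4 1 3 2 / 2 3 4 1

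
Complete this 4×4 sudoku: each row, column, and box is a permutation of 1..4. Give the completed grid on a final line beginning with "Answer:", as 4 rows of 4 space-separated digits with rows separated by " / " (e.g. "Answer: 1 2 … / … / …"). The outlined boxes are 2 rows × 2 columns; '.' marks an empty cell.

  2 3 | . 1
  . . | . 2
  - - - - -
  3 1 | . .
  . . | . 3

Step 1. [r2c2∈{4}] r2c2 has the single candidate 4. So r2c2=4.
Step 2. [r3c4∈{4}] r3c4's peers cover all but 4, so r3c4=4.
Step 3. [r4c3∈{1,2}] r4c3 is the only open cell in row 4 admitting 1, so r4c3=1.
Step 4. [r1c3∈{4}] only 4 remains possible at r1c3. So r1c3=4.
Step 5. [r4c1∈{4}] r4c1 has the single candidate 4 ⇒ r4c1=4.
Step 6. [r2c3∈{3}] r2c3 is down to just 3 ⇒ r2c3=3.
Step 7. [r2c1∈{1}] r2c1 is down to just 1. So r2c1=1.
Step 8. [r4c2∈{2}] r4c2 is down to just 2, so r4c2=2.
Step 9. [r3c3∈{2}] r3c3 is down to just 2. So r3c3=2.

Answer: 2 3 4 1 / 1 4 3 2 / 3 1 2 4 / 4 2 1 3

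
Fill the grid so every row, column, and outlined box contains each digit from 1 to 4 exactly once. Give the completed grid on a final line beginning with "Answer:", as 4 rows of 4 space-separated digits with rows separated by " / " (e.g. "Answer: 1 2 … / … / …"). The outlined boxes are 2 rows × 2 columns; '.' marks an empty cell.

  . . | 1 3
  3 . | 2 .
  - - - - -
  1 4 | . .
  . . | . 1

Step 1. [r4c2∈{2,3}] col 2 places 3 nowhere but r4c2, so r4c2=3.
Step 2. [r4c1∈{2}] nothing but 2 survives at r4c1 ⇒ r4c1=2.
Step 3. [r3c3∈{3}] r3c3's peers cover all but 3 ⇒ r3c3=3.
Step 4. [r2c4∈{4}] r2c4 has the single candidate 4 ⇒ r2c4=4.
Step 5. [r1c1∈{4}] r1c1's peers cover all but 4, so r1c1=4.
Step 6. [r2c2∈{1}] only 1 remains possible at r2c2 ⇒ r2c2=1.
Step 7. [r1c2∈{2}] r1c2 has the single candidate 2 ⇒ r1c2=2.
Step 8. [r4c3∈{4}] r4c3 has the single candidate 4 ⇒ r4c3=4.
Step 9. [r3c4∈{2}] r3c4 is down to just 2 ⇒ r3c4=2.

Answer: 4 2 1 3 / 3 1 2 4 / 1 4 3 2 / 2 3 4 1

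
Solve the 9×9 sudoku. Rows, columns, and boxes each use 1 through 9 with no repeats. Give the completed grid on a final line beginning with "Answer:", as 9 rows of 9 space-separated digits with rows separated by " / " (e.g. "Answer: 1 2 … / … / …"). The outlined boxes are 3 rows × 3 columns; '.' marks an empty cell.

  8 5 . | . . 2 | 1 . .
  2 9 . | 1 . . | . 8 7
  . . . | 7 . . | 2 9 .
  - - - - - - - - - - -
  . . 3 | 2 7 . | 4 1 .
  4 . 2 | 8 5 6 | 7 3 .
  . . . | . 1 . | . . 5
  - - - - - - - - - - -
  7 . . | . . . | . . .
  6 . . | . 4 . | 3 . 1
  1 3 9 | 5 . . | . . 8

Step 1. [r7c9∈{2,4,6,9}] col 9 places 2 nowhere but r7c9, so r7c9=2.
Step 2. [r7c7∈{5,6,9}] box 9 places 9 nowhere but r7c7, so r7c7=9.
Step 3. [r9c7∈{6}] r9c7 has the single candidate 6, so r9c7=6.
Step 4. [r4c2∈{6,8}] r4c2 is the only open cell in row 4 admitting 8 ⇒ r4c2=8.
Step 5. [r4c6∈{9}] only 9 remains possible at r4c6. So r4c6=9.
Step 6. [r3c6∈{3,4,5,8}] in row 3, 5 fits only at r3c6 ⇒ r3c6=5.
Step 7. [r1c5∈{3,6,9}] 9 has one home in col 5: r1c5 ⇒ r1c5=9.
Step 8. [r7c2∈{4}] only 4 remains possible at r7c2 ⇒ r7c2=4.
Step 9. [r4c9∈{6}] r4c9's peers cover all but 6. So r4c9=6.
Step 10. [r1c8∈{4,6}] in col 8, 6 fits only at r1c8. So r1c8=6.
Step 11. [r3c3∈{1,4,6}] r3c3 is the only open cell in col 3 admitting 1, so r3c3=1.
Step 12. [r3c5∈{3,6,8}] r3c5 is the only open cell in row 3 admitting 8 ⇒ r3c5=8.
Step 13. [r2c5∈{3,6}] box 2 places 6 nowhere but r2c5 ⇒ r2c5=6.
Step 14. [r2c6∈{3,4}] r2c6 is the only open cell in row 2 admitting 3, so r2c6=3.
Step 15. [r1c4∈{4}] only 4 remains possible at r1c4. So r1c4=4.
Step 16. [r7c8∈{5}] only 5 remains possible at r7c8 ⇒ r7c8=5.
Step 17. [r7c3∈{8}] nothing but 8 survives at r7c3, so r7c3=8.
Step 18. [r6c3∈{6,7}] col 3 places 6 nowhere but r6c3 ⇒ r6c3=6.
Step 19. [r8c8∈{7}] nothing but 7 survives at r8c8 ⇒ r8c8=7.
Step 20. [r1c9∈{3}] only 3 remains possible at r1c9. So r1c9=3.
Step 21. [r7c5∈{3}] r7c5 is down to just 3. So r7c5=3.
Step 22. [r6c1∈{9}] r6c1's peers cover all but 9, so r6c1=9.
Step 23. [r5c2∈{1}] nothing but 1 survives at r5c2. So r5c2=1.
Step 24. [r8c2∈{2}] r8c2's peers cover all but 2 ⇒ r8c2=2.
Step 25. [r7c4∈{6}] nothing but 6 survives at r7c4. So r7c4=6.
Step 26. [r3c1∈{3}] only 3 remains possible at r3c1 ⇒ r3c1=3.
Step 27. [r3c9∈{4}] only 4 remains possible at r3c9, so r3c9=4.
Step 28. [r9c8∈{4}] nothing but 4 survives at r9c8 ⇒ r9c8=4.
Step 29. [r2c7∈{5}] r2c7's peers cover all but 5 ⇒ r2c7=5.
Step 30. [r2c3∈{4}] r2c3's peers cover all but 4, so r2c3=4.
Step 31. [r5c9∈{9}] nothing but 9 survives at r5c9, so r5c9=9.
Step 32. [r9c5∈{2}] nothing but 2 survives at r9c5 ⇒ r9c5=2.
Step 33. [r8c4∈{9}] r8c4's peers cover all but 9, so r8c4=9.
Step 34. [r6c8∈{2}] r6c8 is down to just 2. So r6c8=2.
Step 35. [r3c2∈{6}] r3c2 is down to just 6, so r3c2=6.
Step 36. [r8c6∈{8}] r8c6 has the single candidate 8. So r8c6=8.
Step 37. [r6c2∈{7}] r6c2 has the single candidate 7. So r6c2=7.
Step 38. [r7c6∈{1}] nothing but 1 survives at r7c6 ⇒ r7c6=1.
Step 39. [r8c3∈{5}] nothing but 5 survives at r8c3 ⇒ r8c3=5.
Step 40. [r1c3∈{7}] r1c3 has the single candidate 7. So r1c3=7.
Step 41. [r4c1∈{5}] r4c1's peers cover all but 5. So r4c1=5.
Step 42. [r9c6∈{7}] nothing but 7 survives at r9c6. So r9c6=7.
Step 43. [r6c7∈{8}] r6c7's peers cover all but 8. So r6c7=8.
Step 44. [r6c4∈{3}] only 3 remains possible at r6c4. So r6c4=3.
Step 45. [r6c6∈{4}] r6c6's peers cover all but 4. So r6c6=4.

Answer: 8 5 7 4 9 2 1 6 3 / 2 9 4 1 6 3 5 8 7 / 3 6 1 7 8 5 2 9 4 / 5 8 3 2 7 9 4 1 6 / 4 1 2 8 5 6 7 3 9 / 9 7 6 3 1 4 8 2 5 / 7 4 8 6 3 1 9 5 2 / 6 2 5 9 4 8 3 7 1 / 1 3 9 5 2 7 6 4 8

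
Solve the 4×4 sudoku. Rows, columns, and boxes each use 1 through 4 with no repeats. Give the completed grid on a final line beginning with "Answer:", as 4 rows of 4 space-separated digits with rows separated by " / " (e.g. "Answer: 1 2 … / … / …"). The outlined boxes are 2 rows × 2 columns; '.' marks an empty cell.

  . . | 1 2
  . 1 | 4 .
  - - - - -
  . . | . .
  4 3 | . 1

Step 1. [r2c1∈{2,3}] in row 2, 2 fits only at r2c1 ⇒ r2c1=2.
Step 2. [r3c3∈{2,3}] in col 3, 3 fits only at r3c3 ⇒ r3c3=3.
Step 3. [r3c1∈{1}] r3c1 is down to just 1. So r3c1=1.
Step 4. [r4c3∈{2}] r4c3 has the single candidate 2 ⇒ r4c3=2.
Step 5. [r2c4∈{3}] only 3 remains possible at r2c4 ⇒ r2c4=3.
Step 6. [r1c2∈{4}] r1c2 is down to just 4, so r1c2=4.
Step 7. [r3c2∈{2}] r3c2 is down to just 2. So r3c2=2.
Step 8. [r3c4∈{4}] r3c4 is down to just 4. So r3c4=4.
Step 9. [r1c1∈{3}] r1c1's peers cover all but 3 ⇒ r1c1=3.

Answer: 3 4 1 2 / 2 1 4 3 / 1 2 3 4 / 4 3 2 1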